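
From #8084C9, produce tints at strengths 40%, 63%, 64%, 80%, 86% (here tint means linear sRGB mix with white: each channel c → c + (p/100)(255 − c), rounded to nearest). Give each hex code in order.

#B3B5DF, #D0D1EB, #D1D3EC, #E6E6F4, #EDEEF7

#8084C9 is rgb(128, 132, 201).
40%: (128 + 50.8 = 178.8→179, 132 + 49.2 = 181.2→181, 201 + 21.6 = 222.6→223) → #B3B5DF
63%: (128 + 80.01 = 208.01→208, 132 + 77.49 = 209.49→209, 201 + 34.02 = 235.02→235) → #D0D1EB
64%: (128 + 81.28 = 209.28→209, 132 + 78.72 = 210.72→211, 201 + 34.56 = 235.56→236) → #D1D3EC
80%: (128 + 101.6 = 229.6→230, 132 + 98.4 = 230.4→230, 201 + 43.2 = 244.2→244) → #E6E6F4
86%: (128 + 109.22 = 237.22→237, 132 + 105.78 = 237.78→238, 201 + 46.44 = 247.44→247) → #EDEEF7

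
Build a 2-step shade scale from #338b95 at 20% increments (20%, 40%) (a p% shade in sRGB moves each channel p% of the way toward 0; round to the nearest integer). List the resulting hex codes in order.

#296f77, #1f5359

#338b95 is rgb(51, 139, 149).
20%: (51 − 10.2 = 40.8→41, 139 − 27.8 = 111.2→111, 149 − 29.8 = 119.2→119) → #296f77
40%: (51 − 20.4 = 30.6→31, 139 − 55.6 = 83.4→83, 149 − 59.6 = 89.4→89) → #1f5359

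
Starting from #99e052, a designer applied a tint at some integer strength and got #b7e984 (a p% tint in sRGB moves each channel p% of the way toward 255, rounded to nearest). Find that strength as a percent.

#99e052 is rgb(153, 224, 82); #b7e984 is rgb(183, 233, 132).
On the B channel (widest range): 132 ≈ 82 + (p/100)(255 − 82), so p ≈ 100×(132 − 82)/(255 − 82) = 5000/173 = 28.90.
p = 29 reproduces all three channels after rounding.

29%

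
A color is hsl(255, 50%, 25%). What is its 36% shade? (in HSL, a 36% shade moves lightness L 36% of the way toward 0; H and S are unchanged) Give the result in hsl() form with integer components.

hsl(255, 50%, 16%)

L moves 36% from 25 toward 0: 25 − 9 = 16 → 16.
H and S are unchanged.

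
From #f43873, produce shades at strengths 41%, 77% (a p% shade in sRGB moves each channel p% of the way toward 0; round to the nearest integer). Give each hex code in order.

#902144, #380d1a

#f43873 is rgb(244, 56, 115).
41%: (244 − 100.04 = 143.96→144, 56 − 22.96 = 33.04→33, 115 − 47.15 = 67.85→68) → #902144
77%: (244 − 187.88 = 56.12→56, 56 − 43.12 = 12.88→13, 115 − 88.55 = 26.45→26) → #380d1a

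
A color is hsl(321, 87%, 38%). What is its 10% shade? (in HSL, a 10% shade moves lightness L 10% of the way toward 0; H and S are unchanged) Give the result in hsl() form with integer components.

L moves 10% from 38 toward 0: 38 − 3.8 = 34.2 → 34.
H and S are unchanged.

hsl(321, 87%, 34%)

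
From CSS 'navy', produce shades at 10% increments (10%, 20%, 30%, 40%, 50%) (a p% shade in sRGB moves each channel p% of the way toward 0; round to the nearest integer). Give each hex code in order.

#000073, #000066, #00005A, #00004D, #000040

CSS navy is rgb(0, 0, 128).
10%: (0→0, 0→0, 128 − 12.8 = 115.2→115) → #000073
20%: (0→0, 0→0, 128 − 25.6 = 102.4→102) → #000066
30%: (0→0, 0→0, 128 − 38.4 = 89.6→90) → #00005A
40%: (0→0, 0→0, 128 − 51.2 = 76.8→77) → #00004D
50%: (0→0, 0→0, 128 − 64 = 64→64) → #000040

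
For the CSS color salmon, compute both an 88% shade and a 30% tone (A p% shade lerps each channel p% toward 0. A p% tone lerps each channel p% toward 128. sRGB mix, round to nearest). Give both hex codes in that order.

CSS salmon is rgb(250, 128, 114).
88% shade:
  R: 250 − 220 = 30 → 30
  G: 128 + 0.88×(0−128) = 128 − 112.64 = 15.36 → 15
  B: 114 − 100.32 = 13.68 → 14
  → #1E0F0E
30% tone:
  R: 250 + 0.3×(128−250) = 250 − 36.6 = 213.4 → 213
  G: 128 + 0 = 128 → 128
  B: 114 + 4.2 = 118.2 → 118
  → #D58076

#1E0F0E, #D58076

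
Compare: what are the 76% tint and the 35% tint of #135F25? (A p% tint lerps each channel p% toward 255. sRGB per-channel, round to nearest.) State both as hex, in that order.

#135F25 is rgb(19, 95, 37).
76% tint:
  R: 19 + 0.76×(255−19) = 19 + 179.36 = 198.36 → 198
  G: 95 + 0.76×(255−95) = 95 + 121.6 = 216.6 → 217
  B: 37 + 0.76×(255−37) = 37 + 165.68 = 202.68 → 203
  → #C6D9CB
35% tint:
  R: 19 + 82.6 = 101.6 → 102
  G: 95 + 0.35×(255−95) = 95 + 56 = 151 → 151
  B: 37 + 76.3 = 113.3 → 113
  → #669771

#C6D9CB, #669771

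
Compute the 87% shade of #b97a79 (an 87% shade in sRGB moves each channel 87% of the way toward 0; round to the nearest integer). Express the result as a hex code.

#b97a79 is rgb(185, 122, 121).
Per channel, c → c + 0.87(0 − c):
  R: 185 − 160.95 = 24.05 → 24
  G: 122 − 106.14 = 15.86 → 16
  B: 121 − 105.27 = 15.73 → 16
rgb(24, 16, 16) = #181010.

#181010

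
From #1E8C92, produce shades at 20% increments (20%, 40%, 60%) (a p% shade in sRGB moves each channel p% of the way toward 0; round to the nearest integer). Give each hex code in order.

#187075, #125458, #0C383A

#1E8C92 is rgb(30, 140, 146).
20%: (30 − 6 = 24→24, 140 − 28 = 112→112, 146 − 29.2 = 116.8→117) → #187075
40%: (30 − 12 = 18→18, 140 − 56 = 84→84, 146 − 58.4 = 87.6→88) → #125458
60%: (30 − 18 = 12→12, 140 − 84 = 56→56, 146 − 87.6 = 58.4→58) → #0C383A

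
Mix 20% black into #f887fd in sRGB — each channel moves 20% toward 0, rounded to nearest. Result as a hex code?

#c66cca

#f887fd is rgb(248, 135, 253).
A 20% shade moves each channel 20% toward 0:
  R: 248 − 49.6 = 198.4 → 198
  G: 135 + 0.2×(0−135) = 135 − 27 = 108 → 108
  B: 253 − 50.6 = 202.4 → 202
rgb(198, 108, 202) = #c66cca.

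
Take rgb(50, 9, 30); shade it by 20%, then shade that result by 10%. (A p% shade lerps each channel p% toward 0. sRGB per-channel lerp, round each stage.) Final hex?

#240616

A 20% shade moves each channel 20% toward 0:
  R: 50 + 0.2×(0−50) = 50 − 10 = 40 → 40
  G: 9 − 1.8 = 7.2 → 7
  B: 30 + 0.2×(0−30) = 30 − 6 = 24 → 24
After the shade: rgb(40, 7, 24) = #280718.
Lerp each channel 10% toward 0:
  R: 40 + 0.1×(0−40) = 40 − 4 = 36 → 36
  G: 7 − 0.7 = 6.3 → 6
  B: 24 + 0.1×(0−24) = 24 − 2.4 = 21.6 → 22
rgb(36, 6, 22) = #240616.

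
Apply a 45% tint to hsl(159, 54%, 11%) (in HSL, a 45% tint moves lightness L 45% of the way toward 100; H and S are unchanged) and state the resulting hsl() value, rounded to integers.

hsl(159, 54%, 51%)

L moves 45% from 11 toward 100: 11 + 40.05 = 51.05 → 51.
H and S are unchanged.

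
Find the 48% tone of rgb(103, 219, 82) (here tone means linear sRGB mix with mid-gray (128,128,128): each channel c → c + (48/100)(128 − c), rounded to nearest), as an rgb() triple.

Per channel, c → c + 0.48(128 − c):
  R: 103 + 0.48×(128−103) = 103 + 12 = 115 → 115
  G: 219 + 0.48×(128−219) = 219 − 43.68 = 175.32 → 175
  B: 82 + 22.08 = 104.08 → 104

rgb(115, 175, 104)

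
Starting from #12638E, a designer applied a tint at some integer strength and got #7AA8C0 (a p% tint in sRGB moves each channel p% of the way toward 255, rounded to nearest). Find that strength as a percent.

44%

#12638E is rgb(18, 99, 142); #7AA8C0 is rgb(122, 168, 192).
On the R channel (widest range): 122 ≈ 18 + (p/100)(255 − 18), so p ≈ 100×(122 − 18)/(255 − 18) = 10400/237 = 43.88.
p = 44 reproduces all three channels after rounding.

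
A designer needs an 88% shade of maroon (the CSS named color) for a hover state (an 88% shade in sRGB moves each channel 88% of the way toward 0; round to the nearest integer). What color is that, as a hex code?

#0F0000

CSS maroon is rgb(128, 0, 0).
Per channel, c → c + 0.88(0 − c):
  R: 128 − 112.64 = 15.36 → 15
  G: 0 + 0 = 0 → 0
  B: 0 + 0.88×(0−0) = 0 + 0 = 0 → 0
rgb(15, 0, 0) = #0F0000.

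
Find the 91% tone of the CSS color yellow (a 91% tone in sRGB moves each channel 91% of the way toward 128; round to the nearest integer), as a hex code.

CSS yellow is rgb(255, 255, 0).
A 91% tone moves each channel 91% toward 128:
  R: 255 − 115.57 = 139.43 → 139
  G: 255 − 115.57 = 139.43 → 139
  B: 0 + 0.91×(128−0) = 0 + 116.48 = 116.48 → 116
rgb(139, 139, 116) = #8B8B74.

#8B8B74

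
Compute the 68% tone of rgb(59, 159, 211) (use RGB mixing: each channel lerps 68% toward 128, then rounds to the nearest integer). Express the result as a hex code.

#6a8a9b

Per channel, c → c + 0.68(128 − c):
  R: 59 + 0.68×(128−59) = 59 + 46.92 = 105.92 → 106
  G: 159 + 0.68×(128−159) = 159 − 21.08 = 137.92 → 138
  B: 211 + 0.68×(128−211) = 211 − 56.44 = 154.56 → 155
rgb(106, 138, 155) = #6a8a9b.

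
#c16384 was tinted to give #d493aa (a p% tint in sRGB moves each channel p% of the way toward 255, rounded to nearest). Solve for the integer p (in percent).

#c16384 is rgb(193, 99, 132); #d493aa is rgb(212, 147, 170).
On the G channel (widest range): 147 ≈ 99 + (p/100)(255 − 99), so p ≈ 100×(147 − 99)/(255 − 99) = 4800/156 = 30.77.
p = 31 reproduces all three channels after rounding.

31%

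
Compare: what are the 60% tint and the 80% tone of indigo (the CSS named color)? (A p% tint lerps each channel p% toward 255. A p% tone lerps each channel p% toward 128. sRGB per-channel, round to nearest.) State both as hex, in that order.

CSS indigo is rgb(75, 0, 130).
60% tint:
  R: 75 + 0.6×(255−75) = 75 + 108 = 183 → 183
  G: 0 + 0.6×(255−0) = 0 + 153 = 153 → 153
  B: 130 + 75 = 205 → 205
  → #b799cd
80% tone:
  R: 75 + 0.8×(128−75) = 75 + 42.4 = 117.4 → 117
  G: 0 + 102.4 = 102.4 → 102
  B: 130 − 1.6 = 128.4 → 128
  → #756680

#b799cd, #756680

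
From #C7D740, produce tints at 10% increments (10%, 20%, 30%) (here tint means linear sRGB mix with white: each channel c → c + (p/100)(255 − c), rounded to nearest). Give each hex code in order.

#C7D740 is rgb(199, 215, 64).
10%: (199 + 5.6 = 204.6→205, 215 + 4 = 219→219, 64 + 19.1 = 83.1→83) → #CDDB53
20%: (199 + 11.2 = 210.2→210, 215 + 8 = 223→223, 64 + 38.2 = 102.2→102) → #D2DF66
30%: (199 + 16.8 = 215.8→216, 215 + 12 = 227→227, 64 + 57.3 = 121.3→121) → #D8E379

#CDDB53, #D2DF66, #D8E379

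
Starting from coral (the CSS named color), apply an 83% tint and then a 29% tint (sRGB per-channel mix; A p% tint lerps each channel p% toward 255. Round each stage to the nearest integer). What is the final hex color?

CSS coral is rgb(255, 127, 80).
Per channel, c → c + 0.83(255 − c):
  R: 255 + 0.83×(255−255) = 255 + 0 = 255 → 255
  G: 127 + 106.24 = 233.24 → 233
  B: 80 + 145.25 = 225.25 → 225
After the tint: rgb(255, 233, 225) = #FFE9E1.
Per channel, c → c + 0.29(255 − c):
  R: 255 + 0.29×(255−255) = 255 + 0 = 255 → 255
  G: 233 + 0.29×(255−233) = 233 + 6.38 = 239.38 → 239
  B: 225 + 0.29×(255−225) = 225 + 8.7 = 233.7 → 234
rgb(255, 239, 234) = #FFEFEA.

#FFEFEA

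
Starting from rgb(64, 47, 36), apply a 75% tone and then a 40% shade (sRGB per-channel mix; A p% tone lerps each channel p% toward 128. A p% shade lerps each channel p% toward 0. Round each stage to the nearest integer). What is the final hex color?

#43413f

Per channel, c → c + 0.75(128 − c):
  R: 64 + 0.75×(128−64) = 64 + 48 = 112 → 112
  G: 47 + 60.75 = 107.75 → 108
  B: 36 + 0.75×(128−36) = 36 + 69 = 105 → 105
After the tone: rgb(112, 108, 105) = #706c69.
Lerp each channel 40% toward 0:
  R: 112 − 44.8 = 67.2 → 67
  G: 108 + 0.4×(0−108) = 108 − 43.2 = 64.8 → 65
  B: 105 + 0.4×(0−105) = 105 − 42 = 63 → 63
rgb(67, 65, 63) = #43413f.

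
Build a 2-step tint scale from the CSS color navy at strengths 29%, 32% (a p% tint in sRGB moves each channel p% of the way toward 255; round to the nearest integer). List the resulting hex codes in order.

CSS navy is rgb(0, 0, 128).
29%: (0 + 73.95 = 73.95→74, 0 + 73.95 = 73.95→74, 128 + 36.83 = 164.83→165) → #4a4aa5
32%: (0 + 81.6 = 81.6→82, 0 + 81.6 = 81.6→82, 128 + 40.64 = 168.64→169) → #5252a9

#4a4aa5, #5252a9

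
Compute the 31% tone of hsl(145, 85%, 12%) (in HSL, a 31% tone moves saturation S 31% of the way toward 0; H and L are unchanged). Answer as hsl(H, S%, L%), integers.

hsl(145, 59%, 12%)

S moves 31% from 85 toward 0: 85 − 26.35 = 58.65 → 59.
H and L are unchanged.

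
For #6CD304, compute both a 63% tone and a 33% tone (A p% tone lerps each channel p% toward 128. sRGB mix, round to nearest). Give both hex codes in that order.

#6CD304 is rgb(108, 211, 4).
63% tone:
  R: 108 + 12.6 = 120.6 → 121
  G: 211 − 52.29 = 158.71 → 159
  B: 4 + 0.63×(128−4) = 4 + 78.12 = 82.12 → 82
  → #799F52
33% tone:
  R: 108 + 0.33×(128−108) = 108 + 6.6 = 114.6 → 115
  G: 211 + 0.33×(128−211) = 211 − 27.39 = 183.61 → 184
  B: 4 + 0.33×(128−4) = 4 + 40.92 = 44.92 → 45
  → #73B82D

#799F52, #73B82D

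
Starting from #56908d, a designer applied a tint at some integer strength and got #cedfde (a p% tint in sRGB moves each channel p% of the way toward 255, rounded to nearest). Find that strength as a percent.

#56908d is rgb(86, 144, 141); #cedfde is rgb(206, 223, 222).
On the R channel (widest range): 206 ≈ 86 + (p/100)(255 − 86), so p ≈ 100×(206 − 86)/(255 − 86) = 12000/169 = 71.01.
p = 71 reproduces all three channels after rounding.

71%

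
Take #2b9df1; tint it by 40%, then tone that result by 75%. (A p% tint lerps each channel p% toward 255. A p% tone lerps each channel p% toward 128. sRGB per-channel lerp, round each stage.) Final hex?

#80919e

#2b9df1 is rgb(43, 157, 241).
Lerp each channel 40% toward 255:
  R: 43 + 84.8 = 127.8 → 128
  G: 157 + 39.2 = 196.2 → 196
  B: 241 + 5.6 = 246.6 → 247
After the tint: rgb(128, 196, 247) = #80c4f7.
A 75% tone moves each channel 75% toward 128:
  R: 128 + 0.75×(128−128) = 128 + 0 = 128 → 128
  G: 196 + 0.75×(128−196) = 196 − 51 = 145 → 145
  B: 247 − 89.25 = 157.75 → 158
rgb(128, 145, 158) = #80919e.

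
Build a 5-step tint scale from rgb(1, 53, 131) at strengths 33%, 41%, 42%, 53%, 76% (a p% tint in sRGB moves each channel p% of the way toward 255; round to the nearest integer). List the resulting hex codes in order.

#5578AC, #6988B6, #6C8AB7, #88A0C5, #C2CFE1

33%: (1 + 83.82 = 84.82→85, 53 + 66.66 = 119.66→120, 131 + 40.92 = 171.92→172) → #5578AC
41%: (1 + 104.14 = 105.14→105, 53 + 82.82 = 135.82→136, 131 + 50.84 = 181.84→182) → #6988B6
42%: (1 + 106.68 = 107.68→108, 53 + 84.84 = 137.84→138, 131 + 52.08 = 183.08→183) → #6C8AB7
53%: (1 + 134.62 = 135.62→136, 53 + 107.06 = 160.06→160, 131 + 65.72 = 196.72→197) → #88A0C5
76%: (1 + 193.04 = 194.04→194, 53 + 153.52 = 206.52→207, 131 + 94.24 = 225.24→225) → #C2CFE1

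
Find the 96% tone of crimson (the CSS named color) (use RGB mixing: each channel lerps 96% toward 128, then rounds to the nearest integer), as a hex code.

CSS crimson is rgb(220, 20, 60).
Lerp each channel 96% toward 128:
  R: 220 + 0.96×(128−220) = 220 − 88.32 = 131.68 → 132
  G: 20 + 0.96×(128−20) = 20 + 103.68 = 123.68 → 124
  B: 60 + 0.96×(128−60) = 60 + 65.28 = 125.28 → 125
rgb(132, 124, 125) = #847C7D.

#847C7D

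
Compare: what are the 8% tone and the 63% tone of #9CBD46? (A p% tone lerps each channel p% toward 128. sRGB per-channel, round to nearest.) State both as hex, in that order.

#9AB84B, #8A976B

#9CBD46 is rgb(156, 189, 70).
8% tone:
  R: 156 + 0.08×(128−156) = 156 − 2.24 = 153.76 → 154
  G: 189 + 0.08×(128−189) = 189 − 4.88 = 184.12 → 184
  B: 70 + 0.08×(128−70) = 70 + 4.64 = 74.64 → 75
  → #9AB84B
63% tone:
  R: 156 + 0.63×(128−156) = 156 − 17.64 = 138.36 → 138
  G: 189 − 38.43 = 150.57 → 151
  B: 70 + 36.54 = 106.54 → 107
  → #8A976B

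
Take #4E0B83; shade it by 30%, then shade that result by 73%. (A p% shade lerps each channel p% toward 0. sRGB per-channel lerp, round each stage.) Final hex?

#0F0219

#4E0B83 is rgb(78, 11, 131).
Per channel, c → c + 0.3(0 − c):
  R: 78 + 0.3×(0−78) = 78 − 23.4 = 54.6 → 55
  G: 11 + 0.3×(0−11) = 11 − 3.3 = 7.7 → 8
  B: 131 + 0.3×(0−131) = 131 − 39.3 = 91.7 → 92
After the shade: rgb(55, 8, 92) = #37085C.
Lerp each channel 73% toward 0:
  R: 55 + 0.73×(0−55) = 55 − 40.15 = 14.85 → 15
  G: 8 + 0.73×(0−8) = 8 − 5.84 = 2.16 → 2
  B: 92 + 0.73×(0−92) = 92 − 67.16 = 24.84 → 25
rgb(15, 2, 25) = #0F0219.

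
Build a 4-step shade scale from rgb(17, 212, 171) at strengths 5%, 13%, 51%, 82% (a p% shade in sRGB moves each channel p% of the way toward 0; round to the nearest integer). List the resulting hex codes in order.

5%: (17 − 0.85 = 16.15→16, 212 − 10.6 = 201.4→201, 171 − 8.55 = 162.45→162) → #10C9A2
13%: (17 − 2.21 = 14.79→15, 212 − 27.56 = 184.44→184, 171 − 22.23 = 148.77→149) → #0FB895
51%: (17 − 8.67 = 8.33→8, 212 − 108.12 = 103.88→104, 171 − 87.21 = 83.79→84) → #086854
82%: (17 − 13.94 = 3.06→3, 212 − 173.84 = 38.16→38, 171 − 140.22 = 30.78→31) → #03261F

#10C9A2, #0FB895, #086854, #03261F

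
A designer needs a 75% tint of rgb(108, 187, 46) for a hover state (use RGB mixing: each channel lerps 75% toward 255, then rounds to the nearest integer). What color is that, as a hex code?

#DAEECB

A 75% tint moves each channel 75% toward 255:
  R: 108 + 0.75×(255−108) = 108 + 110.25 = 218.25 → 218
  G: 187 + 0.75×(255−187) = 187 + 51 = 238 → 238
  B: 46 + 0.75×(255−46) = 46 + 156.75 = 202.75 → 203
rgb(218, 238, 203) = #DAEECB.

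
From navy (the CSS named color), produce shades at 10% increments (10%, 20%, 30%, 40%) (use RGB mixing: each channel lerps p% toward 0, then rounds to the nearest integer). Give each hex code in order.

CSS navy is rgb(0, 0, 128).
10%: (0→0, 0→0, 128 − 12.8 = 115.2→115) → #000073
20%: (0→0, 0→0, 128 − 25.6 = 102.4→102) → #000066
30%: (0→0, 0→0, 128 − 38.4 = 89.6→90) → #00005A
40%: (0→0, 0→0, 128 − 51.2 = 76.8→77) → #00004D

#000073, #000066, #00005A, #00004D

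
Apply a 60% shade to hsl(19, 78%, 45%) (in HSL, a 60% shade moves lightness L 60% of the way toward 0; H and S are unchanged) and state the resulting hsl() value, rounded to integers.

L moves 60% from 45 toward 0: 45 − 27 = 18 → 18.
H and S are unchanged.

hsl(19, 78%, 18%)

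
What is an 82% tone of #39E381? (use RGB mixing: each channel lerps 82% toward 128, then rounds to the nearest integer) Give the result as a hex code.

#739280

#39E381 is rgb(57, 227, 129).
Lerp each channel 82% toward 128:
  R: 57 + 0.82×(128−57) = 57 + 58.22 = 115.22 → 115
  G: 227 − 81.18 = 145.82 → 146
  B: 129 + 0.82×(128−129) = 129 − 0.82 = 128.18 → 128
rgb(115, 146, 128) = #739280.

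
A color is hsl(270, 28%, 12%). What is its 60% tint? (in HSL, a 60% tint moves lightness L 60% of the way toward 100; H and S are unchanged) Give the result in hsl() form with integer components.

hsl(270, 28%, 65%)

L moves 60% from 12 toward 100: 12 + 52.8 = 64.8 → 65.
H and S are unchanged.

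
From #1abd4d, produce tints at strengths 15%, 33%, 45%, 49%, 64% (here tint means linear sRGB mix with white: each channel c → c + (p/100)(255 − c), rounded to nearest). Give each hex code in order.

#3cc768, #66d388, #81db9d, #8adda4, #ade7bf

#1abd4d is rgb(26, 189, 77).
15%: (26 + 34.35 = 60.35→60, 189 + 9.9 = 198.9→199, 77 + 26.7 = 103.7→104) → #3cc768
33%: (26 + 75.57 = 101.57→102, 189 + 21.78 = 210.78→211, 77 + 58.74 = 135.74→136) → #66d388
45%: (26 + 103.05 = 129.05→129, 189 + 29.7 = 218.7→219, 77 + 80.1 = 157.1→157) → #81db9d
49%: (26 + 112.21 = 138.21→138, 189 + 32.34 = 221.34→221, 77 + 87.22 = 164.22→164) → #8adda4
64%: (26 + 146.56 = 172.56→173, 189 + 42.24 = 231.24→231, 77 + 113.92 = 190.92→191) → #ade7bf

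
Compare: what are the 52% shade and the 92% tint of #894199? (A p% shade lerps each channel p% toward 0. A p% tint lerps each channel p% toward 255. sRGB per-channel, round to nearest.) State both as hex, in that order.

#421f49, #f6f0f7

#894199 is rgb(137, 65, 153).
52% shade:
  R: 137 + 0.52×(0−137) = 137 − 71.24 = 65.76 → 66
  G: 65 − 33.8 = 31.2 → 31
  B: 153 − 79.56 = 73.44 → 73
  → #421f49
92% tint:
  R: 137 + 0.92×(255−137) = 137 + 108.56 = 245.56 → 246
  G: 65 + 0.92×(255−65) = 65 + 174.8 = 239.8 → 240
  B: 153 + 93.84 = 246.84 → 247
  → #f6f0f7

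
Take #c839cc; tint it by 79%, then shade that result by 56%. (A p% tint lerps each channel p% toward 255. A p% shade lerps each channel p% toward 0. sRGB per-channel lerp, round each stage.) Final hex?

#6b5e6b

#c839cc is rgb(200, 57, 204).
Per channel, c → c + 0.79(255 − c):
  R: 200 + 0.79×(255−200) = 200 + 43.45 = 243.45 → 243
  G: 57 + 0.79×(255−57) = 57 + 156.42 = 213.42 → 213
  B: 204 + 0.79×(255−204) = 204 + 40.29 = 244.29 → 244
After the tint: rgb(243, 213, 244) = #f3d5f4.
A 56% shade moves each channel 56% toward 0:
  R: 243 − 136.08 = 106.92 → 107
  G: 213 + 0.56×(0−213) = 213 − 119.28 = 93.72 → 94
  B: 244 + 0.56×(0−244) = 244 − 136.64 = 107.36 → 107
rgb(107, 94, 107) = #6b5e6b.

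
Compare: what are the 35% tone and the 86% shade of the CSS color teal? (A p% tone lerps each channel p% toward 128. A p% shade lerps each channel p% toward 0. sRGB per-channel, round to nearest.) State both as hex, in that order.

#2d8080, #001212

CSS teal is rgb(0, 128, 128).
35% tone:
  R: 0 + 0.35×(128−0) = 0 + 44.8 = 44.8 → 45
  G: 128 + 0.35×(128−128) = 128 + 0 = 128 → 128
  B: 128 + 0 = 128 → 128
  → #2d8080
86% shade:
  R: 0 + 0 = 0 → 0
  G: 128 + 0.86×(0−128) = 128 − 110.08 = 17.92 → 18
  B: 128 + 0.86×(0−128) = 128 − 110.08 = 17.92 → 18
  → #001212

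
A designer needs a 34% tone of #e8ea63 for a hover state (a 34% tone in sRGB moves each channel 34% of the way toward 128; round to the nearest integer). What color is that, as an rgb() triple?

#e8ea63 is rgb(232, 234, 99).
Per channel, c → c + 0.34(128 − c):
  R: 232 − 35.36 = 196.64 → 197
  G: 234 − 36.04 = 197.96 → 198
  B: 99 + 0.34×(128−99) = 99 + 9.86 = 108.86 → 109

rgb(197, 198, 109)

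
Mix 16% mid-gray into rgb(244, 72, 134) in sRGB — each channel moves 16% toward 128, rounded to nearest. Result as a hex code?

Per channel, c → c + 0.16(128 − c):
  R: 244 − 18.56 = 225.44 → 225
  G: 72 + 8.96 = 80.96 → 81
  B: 134 − 0.96 = 133.04 → 133
rgb(225, 81, 133) = #E15185.

#E15185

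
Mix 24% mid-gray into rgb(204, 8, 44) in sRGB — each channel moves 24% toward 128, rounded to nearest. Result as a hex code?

Per channel, c → c + 0.24(128 − c):
  R: 204 − 18.24 = 185.76 → 186
  G: 8 + 0.24×(128−8) = 8 + 28.8 = 36.8 → 37
  B: 44 + 0.24×(128−44) = 44 + 20.16 = 64.16 → 64
rgb(186, 37, 64) = #BA2540.

#BA2540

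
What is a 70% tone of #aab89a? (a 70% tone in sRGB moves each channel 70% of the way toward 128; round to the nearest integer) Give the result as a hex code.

#8d9188

#aab89a is rgb(170, 184, 154).
Per channel, c → c + 0.7(128 − c):
  R: 170 − 29.4 = 140.6 → 141
  G: 184 + 0.7×(128−184) = 184 − 39.2 = 144.8 → 145
  B: 154 + 0.7×(128−154) = 154 − 18.2 = 135.8 → 136
rgb(141, 145, 136) = #8d9188.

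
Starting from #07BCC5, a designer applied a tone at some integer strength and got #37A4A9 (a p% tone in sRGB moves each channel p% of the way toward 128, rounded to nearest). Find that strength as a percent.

#07BCC5 is rgb(7, 188, 197); #37A4A9 is rgb(55, 164, 169).
On the R channel (widest range): 55 ≈ 7 + (p/100)(128 − 7), so p ≈ 100×(55 − 7)/(128 − 7) = 4800/121 = 39.67.
p = 40 reproduces all three channels after rounding.

40%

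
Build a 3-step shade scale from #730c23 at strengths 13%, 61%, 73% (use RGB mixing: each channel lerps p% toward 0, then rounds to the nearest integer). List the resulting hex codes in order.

#640a1e, #2d050e, #1f0309

#730c23 is rgb(115, 12, 35).
13%: (115 − 14.95 = 100.05→100, 12 − 1.56 = 10.44→10, 35 − 4.55 = 30.45→30) → #640a1e
61%: (115 − 70.15 = 44.85→45, 12 − 7.32 = 4.68→5, 35 − 21.35 = 13.65→14) → #2d050e
73%: (115 − 83.95 = 31.05→31, 12 − 8.76 = 3.24→3, 35 − 25.55 = 9.45→9) → #1f0309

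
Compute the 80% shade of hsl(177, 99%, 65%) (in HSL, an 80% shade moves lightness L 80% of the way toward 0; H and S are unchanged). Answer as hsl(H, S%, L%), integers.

L moves 80% from 65 toward 0: 65 − 52 = 13 → 13.
H and S are unchanged.

hsl(177, 99%, 13%)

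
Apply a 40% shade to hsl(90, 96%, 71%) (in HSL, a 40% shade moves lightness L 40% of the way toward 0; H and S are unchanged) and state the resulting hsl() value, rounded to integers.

hsl(90, 96%, 43%)

L moves 40% from 71 toward 0: 71 − 28.4 = 42.6 → 43.
H and S are unchanged.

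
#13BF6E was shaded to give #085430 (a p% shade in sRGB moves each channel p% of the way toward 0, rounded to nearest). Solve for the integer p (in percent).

#13BF6E is rgb(19, 191, 110); #085430 is rgb(8, 84, 48).
On the G channel (widest range): 84 ≈ 191 + (p/100)(0 − 191), so p ≈ 100×(84 − 191)/(0 − 191) = -10700/-191 = 56.02.
p = 56 reproduces all three channels after rounding.

56%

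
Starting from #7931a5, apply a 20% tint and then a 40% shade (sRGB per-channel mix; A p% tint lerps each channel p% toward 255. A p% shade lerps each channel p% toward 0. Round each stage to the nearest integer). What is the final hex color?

#7931a5 is rgb(121, 49, 165).
Lerp each channel 20% toward 255:
  R: 121 + 0.2×(255−121) = 121 + 26.8 = 147.8 → 148
  G: 49 + 0.2×(255−49) = 49 + 41.2 = 90.2 → 90
  B: 165 + 18 = 183 → 183
After the tint: rgb(148, 90, 183) = #945ab7.
A 40% shade moves each channel 40% toward 0:
  R: 148 + 0.4×(0−148) = 148 − 59.2 = 88.8 → 89
  G: 90 + 0.4×(0−90) = 90 − 36 = 54 → 54
  B: 183 − 73.2 = 109.8 → 110
rgb(89, 54, 110) = #59366e.

#59366e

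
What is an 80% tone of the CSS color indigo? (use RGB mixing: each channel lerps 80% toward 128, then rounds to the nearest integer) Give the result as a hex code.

#756680

CSS indigo is rgb(75, 0, 130).
Lerp each channel 80% toward 128:
  R: 75 + 42.4 = 117.4 → 117
  G: 0 + 0.8×(128−0) = 0 + 102.4 = 102.4 → 102
  B: 130 − 1.6 = 128.4 → 128
rgb(117, 102, 128) = #756680.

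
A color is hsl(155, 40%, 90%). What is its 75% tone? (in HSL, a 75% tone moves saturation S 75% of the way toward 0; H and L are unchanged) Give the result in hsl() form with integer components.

S moves 75% from 40 toward 0: 40 − 30 = 10 → 10.
H and L are unchanged.

hsl(155, 10%, 90%)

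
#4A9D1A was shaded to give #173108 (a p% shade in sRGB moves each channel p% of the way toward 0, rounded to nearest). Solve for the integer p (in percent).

#4A9D1A is rgb(74, 157, 26); #173108 is rgb(23, 49, 8).
On the G channel (widest range): 49 ≈ 157 + (p/100)(0 − 157), so p ≈ 100×(49 − 157)/(0 − 157) = -10800/-157 = 68.79.
p = 69 reproduces all three channels after rounding.

69%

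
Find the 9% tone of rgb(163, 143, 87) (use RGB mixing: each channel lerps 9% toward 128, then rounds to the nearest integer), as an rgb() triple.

rgb(160, 142, 91)

Lerp each channel 9% toward 128:
  R: 163 + 0.09×(128−163) = 163 − 3.15 = 159.85 → 160
  G: 143 + 0.09×(128−143) = 143 − 1.35 = 141.65 → 142
  B: 87 + 0.09×(128−87) = 87 + 3.69 = 90.69 → 91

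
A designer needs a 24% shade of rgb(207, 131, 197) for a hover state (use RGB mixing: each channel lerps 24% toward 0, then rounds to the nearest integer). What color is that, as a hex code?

Lerp each channel 24% toward 0:
  R: 207 + 0.24×(0−207) = 207 − 49.68 = 157.32 → 157
  G: 131 − 31.44 = 99.56 → 100
  B: 197 − 47.28 = 149.72 → 150
rgb(157, 100, 150) = #9D6496.

#9D6496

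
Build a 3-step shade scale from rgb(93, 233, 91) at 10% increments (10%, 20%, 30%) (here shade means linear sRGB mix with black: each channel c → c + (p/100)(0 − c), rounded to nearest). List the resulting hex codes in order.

10%: (93 − 9.3 = 83.7→84, 233 − 23.3 = 209.7→210, 91 − 9.1 = 81.9→82) → #54d252
20%: (93 − 18.6 = 74.4→74, 233 − 46.6 = 186.4→186, 91 − 18.2 = 72.8→73) → #4aba49
30%: (93 − 27.9 = 65.1→65, 233 − 69.9 = 163.1→163, 91 − 27.3 = 63.7→64) → #41a340

#54d252, #4aba49, #41a340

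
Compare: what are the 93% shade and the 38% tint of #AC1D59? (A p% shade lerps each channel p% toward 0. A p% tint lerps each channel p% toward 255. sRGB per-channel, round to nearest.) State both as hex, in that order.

#AC1D59 is rgb(172, 29, 89).
93% shade:
  R: 172 + 0.93×(0−172) = 172 − 159.96 = 12.04 → 12
  G: 29 − 26.97 = 2.03 → 2
  B: 89 − 82.77 = 6.23 → 6
  → #0C0206
38% tint:
  R: 172 + 0.38×(255−172) = 172 + 31.54 = 203.54 → 204
  G: 29 + 0.38×(255−29) = 29 + 85.88 = 114.88 → 115
  B: 89 + 0.38×(255−89) = 89 + 63.08 = 152.08 → 152
  → #CC7398

#0C0206, #CC7398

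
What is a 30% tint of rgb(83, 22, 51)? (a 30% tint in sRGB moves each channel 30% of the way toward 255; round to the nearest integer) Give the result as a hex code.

Per channel, c → c + 0.3(255 − c):
  R: 83 + 51.6 = 134.6 → 135
  G: 22 + 69.9 = 91.9 → 92
  B: 51 + 0.3×(255−51) = 51 + 61.2 = 112.2 → 112
rgb(135, 92, 112) = #875c70.

#875c70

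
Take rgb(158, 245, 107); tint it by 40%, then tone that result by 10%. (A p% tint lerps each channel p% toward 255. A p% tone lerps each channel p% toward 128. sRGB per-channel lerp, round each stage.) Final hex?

Per channel, c → c + 0.4(255 − c):
  R: 158 + 38.8 = 196.8 → 197
  G: 245 + 0.4×(255−245) = 245 + 4 = 249 → 249
  B: 107 + 0.4×(255−107) = 107 + 59.2 = 166.2 → 166
After the tint: rgb(197, 249, 166) = #C5F9A6.
A 10% tone moves each channel 10% toward 128:
  R: 197 + 0.1×(128−197) = 197 − 6.9 = 190.1 → 190
  G: 249 − 12.1 = 236.9 → 237
  B: 166 + 0.1×(128−166) = 166 − 3.8 = 162.2 → 162
rgb(190, 237, 162) = #BEEDA2.

#BEEDA2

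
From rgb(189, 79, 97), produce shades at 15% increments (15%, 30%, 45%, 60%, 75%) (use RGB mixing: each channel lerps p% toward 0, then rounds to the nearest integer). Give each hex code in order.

15%: (189 − 28.35 = 160.65→161, 79 − 11.85 = 67.15→67, 97 − 14.55 = 82.45→82) → #a14352
30%: (189 − 56.7 = 132.3→132, 79 − 23.7 = 55.3→55, 97 − 29.1 = 67.9→68) → #843744
45%: (189 − 85.05 = 103.95→104, 79 − 35.55 = 43.45→43, 97 − 43.65 = 53.35→53) → #682b35
60%: (189 − 113.4 = 75.6→76, 79 − 47.4 = 31.6→32, 97 − 58.2 = 38.8→39) → #4c2027
75%: (189 − 141.75 = 47.25→47, 79 − 59.25 = 19.75→20, 97 − 72.75 = 24.25→24) → #2f1418

#a14352, #843744, #682b35, #4c2027, #2f1418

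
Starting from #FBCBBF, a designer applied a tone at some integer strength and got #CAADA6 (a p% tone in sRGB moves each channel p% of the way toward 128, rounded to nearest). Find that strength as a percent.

40%

#FBCBBF is rgb(251, 203, 191); #CAADA6 is rgb(202, 173, 166).
On the R channel (widest range): 202 ≈ 251 + (p/100)(128 − 251), so p ≈ 100×(202 − 251)/(128 − 251) = -4900/-123 = 39.84.
p = 40 reproduces all three channels after rounding.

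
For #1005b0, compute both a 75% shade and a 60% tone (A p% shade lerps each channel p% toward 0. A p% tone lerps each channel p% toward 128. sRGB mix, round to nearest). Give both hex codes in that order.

#1005b0 is rgb(16, 5, 176).
75% shade:
  R: 16 − 12 = 4 → 4
  G: 5 + 0.75×(0−5) = 5 − 3.75 = 1.25 → 1
  B: 176 + 0.75×(0−176) = 176 − 132 = 44 → 44
  → #04012c
60% tone:
  R: 16 + 0.6×(128−16) = 16 + 67.2 = 83.2 → 83
  G: 5 + 0.6×(128−5) = 5 + 73.8 = 78.8 → 79
  B: 176 − 28.8 = 147.2 → 147
  → #534f93

#04012c, #534f93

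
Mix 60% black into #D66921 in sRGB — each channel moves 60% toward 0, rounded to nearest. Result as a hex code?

#D66921 is rgb(214, 105, 33).
Lerp each channel 60% toward 0:
  R: 214 − 128.4 = 85.6 → 86
  G: 105 − 63 = 42 → 42
  B: 33 + 0.6×(0−33) = 33 − 19.8 = 13.2 → 13
rgb(86, 42, 13) = #562A0D.

#562A0D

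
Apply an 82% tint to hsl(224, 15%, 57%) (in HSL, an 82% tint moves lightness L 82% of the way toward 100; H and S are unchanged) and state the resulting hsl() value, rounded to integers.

L moves 82% from 57 toward 100: 57 + 35.26 = 92.26 → 92.
H and S are unchanged.

hsl(224, 15%, 92%)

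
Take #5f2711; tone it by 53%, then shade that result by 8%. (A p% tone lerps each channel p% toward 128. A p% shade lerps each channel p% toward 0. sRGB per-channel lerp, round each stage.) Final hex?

#674f46

#5f2711 is rgb(95, 39, 17).
A 53% tone moves each channel 53% toward 128:
  R: 95 + 0.53×(128−95) = 95 + 17.49 = 112.49 → 112
  G: 39 + 0.53×(128−39) = 39 + 47.17 = 86.17 → 86
  B: 17 + 58.83 = 75.83 → 76
After the tone: rgb(112, 86, 76) = #70564c.
Per channel, c → c + 0.08(0 − c):
  R: 112 − 8.96 = 103.04 → 103
  G: 86 − 6.88 = 79.12 → 79
  B: 76 − 6.08 = 69.92 → 70
rgb(103, 79, 70) = #674f46.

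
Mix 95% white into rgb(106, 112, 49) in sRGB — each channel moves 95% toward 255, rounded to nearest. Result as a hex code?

#f8f8f5

A 95% tint moves each channel 95% toward 255:
  R: 106 + 0.95×(255−106) = 106 + 141.55 = 247.55 → 248
  G: 112 + 135.85 = 247.85 → 248
  B: 49 + 0.95×(255−49) = 49 + 195.7 = 244.7 → 245
rgb(248, 248, 245) = #f8f8f5.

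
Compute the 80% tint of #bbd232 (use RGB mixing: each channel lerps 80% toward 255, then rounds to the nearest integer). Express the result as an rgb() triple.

#bbd232 is rgb(187, 210, 50).
Per channel, c → c + 0.8(255 − c):
  R: 187 + 0.8×(255−187) = 187 + 54.4 = 241.4 → 241
  G: 210 + 0.8×(255−210) = 210 + 36 = 246 → 246
  B: 50 + 164 = 214 → 214

rgb(241, 246, 214)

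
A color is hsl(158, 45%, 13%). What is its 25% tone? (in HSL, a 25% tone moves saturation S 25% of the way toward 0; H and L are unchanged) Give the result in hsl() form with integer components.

S moves 25% from 45 toward 0: 45 − 11.25 = 33.75 → 34.
H and L are unchanged.

hsl(158, 34%, 13%)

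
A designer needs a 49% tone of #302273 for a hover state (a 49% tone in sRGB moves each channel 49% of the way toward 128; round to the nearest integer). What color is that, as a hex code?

#575079

#302273 is rgb(48, 34, 115).
Per channel, c → c + 0.49(128 − c):
  R: 48 + 0.49×(128−48) = 48 + 39.2 = 87.2 → 87
  G: 34 + 0.49×(128−34) = 34 + 46.06 = 80.06 → 80
  B: 115 + 0.49×(128−115) = 115 + 6.37 = 121.37 → 121
rgb(87, 80, 121) = #575079.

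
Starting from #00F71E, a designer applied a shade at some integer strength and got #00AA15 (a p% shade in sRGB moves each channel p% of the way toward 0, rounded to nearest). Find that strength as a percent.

#00F71E is rgb(0, 247, 30); #00AA15 is rgb(0, 170, 21).
On the G channel (widest range): 170 ≈ 247 + (p/100)(0 − 247), so p ≈ 100×(170 − 247)/(0 − 247) = -7700/-247 = 31.17.
p = 31 reproduces all three channels after rounding.

31%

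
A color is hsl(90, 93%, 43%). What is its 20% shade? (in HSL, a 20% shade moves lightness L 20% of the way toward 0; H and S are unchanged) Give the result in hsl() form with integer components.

L moves 20% from 43 toward 0: 43 − 8.6 = 34.4 → 34.
H and S are unchanged.

hsl(90, 93%, 34%)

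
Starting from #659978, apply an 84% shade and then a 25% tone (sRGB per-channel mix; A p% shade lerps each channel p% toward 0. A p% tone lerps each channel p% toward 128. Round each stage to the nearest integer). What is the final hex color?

#659978 is rgb(101, 153, 120).
An 84% shade moves each channel 84% toward 0:
  R: 101 − 84.84 = 16.16 → 16
  G: 153 + 0.84×(0−153) = 153 − 128.52 = 24.48 → 24
  B: 120 + 0.84×(0−120) = 120 − 100.8 = 19.2 → 19
After the shade: rgb(16, 24, 19) = #101813.
A 25% tone moves each channel 25% toward 128:
  R: 16 + 0.25×(128−16) = 16 + 28 = 44 → 44
  G: 24 + 0.25×(128−24) = 24 + 26 = 50 → 50
  B: 19 + 0.25×(128−19) = 19 + 27.25 = 46.25 → 46
rgb(44, 50, 46) = #2C322E.

#2C322E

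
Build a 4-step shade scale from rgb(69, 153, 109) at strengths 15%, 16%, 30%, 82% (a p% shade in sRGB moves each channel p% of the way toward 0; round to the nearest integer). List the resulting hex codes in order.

15%: (69 − 10.35 = 58.65→59, 153 − 22.95 = 130.05→130, 109 − 16.35 = 92.65→93) → #3b825d
16%: (69 − 11.04 = 57.96→58, 153 − 24.48 = 128.52→129, 109 − 17.44 = 91.56→92) → #3a815c
30%: (69 − 20.7 = 48.3→48, 153 − 45.9 = 107.1→107, 109 − 32.7 = 76.3→76) → #306b4c
82%: (69 − 56.58 = 12.42→12, 153 − 125.46 = 27.54→28, 109 − 89.38 = 19.62→20) → #0c1c14

#3b825d, #3a815c, #306b4c, #0c1c14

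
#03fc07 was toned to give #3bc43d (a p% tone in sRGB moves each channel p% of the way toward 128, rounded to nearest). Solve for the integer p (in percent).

45%

#03fc07 is rgb(3, 252, 7); #3bc43d is rgb(59, 196, 61).
On the R channel (widest range): 59 ≈ 3 + (p/100)(128 − 3), so p ≈ 100×(59 − 3)/(128 − 3) = 5600/125 = 44.80.
p = 45 reproduces all three channels after rounding.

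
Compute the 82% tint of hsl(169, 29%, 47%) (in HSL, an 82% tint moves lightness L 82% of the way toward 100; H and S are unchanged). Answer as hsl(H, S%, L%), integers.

hsl(169, 29%, 90%)

L moves 82% from 47 toward 100: 47 + 43.46 = 90.46 → 90.
H and S are unchanged.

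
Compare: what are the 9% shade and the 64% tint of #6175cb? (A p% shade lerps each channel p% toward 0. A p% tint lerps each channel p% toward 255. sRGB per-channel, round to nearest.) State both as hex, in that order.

#6175cb is rgb(97, 117, 203).
9% shade:
  R: 97 − 8.73 = 88.27 → 88
  G: 117 − 10.53 = 106.47 → 106
  B: 203 + 0.09×(0−203) = 203 − 18.27 = 184.73 → 185
  → #586ab9
64% tint:
  R: 97 + 101.12 = 198.12 → 198
  G: 117 + 0.64×(255−117) = 117 + 88.32 = 205.32 → 205
  B: 203 + 33.28 = 236.28 → 236
  → #c6cdec

#586ab9, #c6cdec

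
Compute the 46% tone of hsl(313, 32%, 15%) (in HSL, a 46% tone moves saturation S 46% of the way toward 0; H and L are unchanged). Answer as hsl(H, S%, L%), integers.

hsl(313, 17%, 15%)

S moves 46% from 32 toward 0: 32 − 14.72 = 17.28 → 17.
H and L are unchanged.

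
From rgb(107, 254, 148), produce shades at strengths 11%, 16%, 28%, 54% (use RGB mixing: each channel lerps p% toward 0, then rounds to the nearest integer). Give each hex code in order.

11%: (107 − 11.77 = 95.23→95, 254 − 27.94 = 226.06→226, 148 − 16.28 = 131.72→132) → #5fe284
16%: (107 − 17.12 = 89.88→90, 254 − 40.64 = 213.36→213, 148 − 23.68 = 124.32→124) → #5ad57c
28%: (107 − 29.96 = 77.04→77, 254 − 71.12 = 182.88→183, 148 − 41.44 = 106.56→107) → #4db76b
54%: (107 − 57.78 = 49.22→49, 254 − 137.16 = 116.84→117, 148 − 79.92 = 68.08→68) → #317544

#5fe284, #5ad57c, #4db76b, #317544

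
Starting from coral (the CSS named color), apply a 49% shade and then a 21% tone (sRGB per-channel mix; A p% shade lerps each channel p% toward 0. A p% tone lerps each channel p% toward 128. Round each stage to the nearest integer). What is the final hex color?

#824E3B

CSS coral is rgb(255, 127, 80).
Lerp each channel 49% toward 0:
  R: 255 − 124.95 = 130.05 → 130
  G: 127 + 0.49×(0−127) = 127 − 62.23 = 64.77 → 65
  B: 80 − 39.2 = 40.8 → 41
After the shade: rgb(130, 65, 41) = #824129.
Per channel, c → c + 0.21(128 − c):
  R: 130 − 0.42 = 129.58 → 130
  G: 65 + 13.23 = 78.23 → 78
  B: 41 + 18.27 = 59.27 → 59
rgb(130, 78, 59) = #824E3B.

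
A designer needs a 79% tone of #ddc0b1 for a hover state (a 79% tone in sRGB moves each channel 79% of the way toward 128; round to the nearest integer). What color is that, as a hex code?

#948d8a

#ddc0b1 is rgb(221, 192, 177).
Lerp each channel 79% toward 128:
  R: 221 − 73.47 = 147.53 → 148
  G: 192 + 0.79×(128−192) = 192 − 50.56 = 141.44 → 141
  B: 177 + 0.79×(128−177) = 177 − 38.71 = 138.29 → 138
rgb(148, 141, 138) = #948d8a.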